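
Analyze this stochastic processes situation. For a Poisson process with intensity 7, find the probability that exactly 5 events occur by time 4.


P(N(t)=k) = (lambda*t)^k * exp(-lambda*t) / k!
lambda*t = 28
= 28^5 * exp(-28) / 5!
= 17210368 * 6.9144e-13 / 120
= 9.9166e-08

9.9166e-08


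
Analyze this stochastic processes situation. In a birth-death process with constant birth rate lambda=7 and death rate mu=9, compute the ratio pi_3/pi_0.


For birth-death process, pi_n/pi_0 = (lambda/mu)^n
= (7/9)^3
= 0.4705

0.4705


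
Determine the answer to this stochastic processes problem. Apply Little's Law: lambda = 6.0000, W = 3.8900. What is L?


Little's Law: L = lambda * W
= 6.0000 * 3.8900
= 23.3400

23.3400


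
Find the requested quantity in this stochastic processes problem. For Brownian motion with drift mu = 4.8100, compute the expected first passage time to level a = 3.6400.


Expected first passage time = a/mu
= 3.6400/4.8100
= 0.7568

0.7568


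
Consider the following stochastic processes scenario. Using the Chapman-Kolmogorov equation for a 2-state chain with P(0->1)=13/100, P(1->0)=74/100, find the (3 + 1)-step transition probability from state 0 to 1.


P^4 = P^3 * P^1
Computing via matrix multiplication of the transition matrix.
Entry (0,1) of P^4 = 0.1494

0.1494


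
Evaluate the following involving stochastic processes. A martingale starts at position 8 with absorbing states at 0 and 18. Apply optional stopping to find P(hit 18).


By optional stopping theorem: E(M at tau) = M(0) = 8
P(hit 18)*18 + P(hit 0)*0 = 8
P(hit 18) = (8 - 0)/(18 - 0) = 4/9 = 0.4444

0.4444


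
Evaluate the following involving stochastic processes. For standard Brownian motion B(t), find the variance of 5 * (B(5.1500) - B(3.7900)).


Var(alpha*(B(t)-B(s))) = alpha^2 * (t-s)
= 5^2 * (5.1500 - 3.7900)
= 25 * 1.3600
= 34.0000

34.0000


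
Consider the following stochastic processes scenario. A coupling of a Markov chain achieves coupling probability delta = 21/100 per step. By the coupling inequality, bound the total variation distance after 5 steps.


TV distance bound <= (1-delta)^n
= (1 - 0.2100)^5
= 0.7900^5
= 0.3077

0.3077


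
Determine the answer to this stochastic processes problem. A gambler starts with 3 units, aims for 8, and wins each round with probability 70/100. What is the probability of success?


Gambler's ruin formula:
r = q/p = 0.3000/0.7000 = 0.4286
P(win) = (1 - r^i)/(1 - r^N)
= (1 - 0.4286^3)/(1 - 0.4286^8)
= 0.9223

0.9223


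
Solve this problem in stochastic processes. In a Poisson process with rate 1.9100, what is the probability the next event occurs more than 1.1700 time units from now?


P(X > t) = exp(-lambda * t)
= exp(-1.9100 * 1.1700)
= exp(-2.2347) = 0.1070

0.1070


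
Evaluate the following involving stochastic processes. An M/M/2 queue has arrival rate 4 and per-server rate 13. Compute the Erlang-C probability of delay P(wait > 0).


a = lambda/mu = 0.3077
rho = a/c = 0.1538
Erlang-C formula applied:
C(c,a) = 0.0410

0.0410


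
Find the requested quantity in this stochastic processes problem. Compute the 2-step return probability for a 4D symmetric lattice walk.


P(return in 2 steps) = P(reverse first step) = 1/(2d)
= 1/8
= 0.1250

0.1250


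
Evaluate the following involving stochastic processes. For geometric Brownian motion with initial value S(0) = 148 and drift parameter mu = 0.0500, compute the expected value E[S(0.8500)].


E[S(t)] = S(0) * exp(mu * t)
= 148 * exp(0.0500 * 0.8500)
= 148 * 1.0434
= 154.4256

154.4256


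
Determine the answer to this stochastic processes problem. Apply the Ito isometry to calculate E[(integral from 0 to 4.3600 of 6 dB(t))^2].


By Ito isometry: E[(int f dB)^2] = int f^2 dt
= 6^2 * 4.3600
= 36 * 4.3600 = 156.9600

156.9600


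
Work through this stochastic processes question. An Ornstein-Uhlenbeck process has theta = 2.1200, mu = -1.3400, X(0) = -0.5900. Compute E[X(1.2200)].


E[X(t)] = mu + (X(0) - mu)*exp(-theta*t)
= -1.3400 + (-0.5900 - -1.3400)*exp(-2.1200*1.2200)
= -1.3400 + 0.7500 * 0.0753
= -1.2835

-1.2835


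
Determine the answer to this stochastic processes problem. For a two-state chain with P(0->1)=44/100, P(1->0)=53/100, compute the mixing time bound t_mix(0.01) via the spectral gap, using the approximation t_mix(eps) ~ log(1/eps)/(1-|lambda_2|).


lambda_2 = |1 - p01 - p10| = |1 - 0.4400 - 0.5300| = 0.0300
t_mix ~ log(1/eps)/(1 - |lambda_2|)
= log(100)/(1 - 0.0300) = 4.6052/0.9700
= 4.7476

4.7476


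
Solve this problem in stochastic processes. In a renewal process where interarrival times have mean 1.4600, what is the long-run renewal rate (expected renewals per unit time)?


Long-run renewal rate = 1/E(X)
= 1/1.4600
= 0.6849

0.6849


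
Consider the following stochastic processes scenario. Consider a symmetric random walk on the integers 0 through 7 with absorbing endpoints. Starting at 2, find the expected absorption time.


For symmetric RW on 0,...,N with absorbing barriers, E(i) = i*(N-i)
E(2) = 2 * 5 = 10

10


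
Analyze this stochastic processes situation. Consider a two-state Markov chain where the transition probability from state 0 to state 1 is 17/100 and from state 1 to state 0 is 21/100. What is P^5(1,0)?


Computing P^5 by matrix multiplication.
P = [[0.8300, 0.1700], [0.2100, 0.7900]]
After raising P to the power 5:
P^5(1,0) = 0.5020

0.5020


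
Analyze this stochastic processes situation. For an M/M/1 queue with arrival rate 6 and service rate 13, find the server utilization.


rho = lambda/mu
= 6/13
= 0.4615

0.4615


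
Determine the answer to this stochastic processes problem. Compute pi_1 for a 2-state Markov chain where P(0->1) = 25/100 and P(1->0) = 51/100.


Stationary distribution: pi_0 = p10/(p01+p10), pi_1 = p01/(p01+p10)
p01 = 0.2500, p10 = 0.5100
pi_1 = 0.3289

0.3289


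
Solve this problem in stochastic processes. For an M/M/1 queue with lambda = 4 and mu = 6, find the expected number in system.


rho = 4/6 = 0.6667
L = rho/(1-rho)
= 0.6667/0.3333
= 2.0000

2.0000


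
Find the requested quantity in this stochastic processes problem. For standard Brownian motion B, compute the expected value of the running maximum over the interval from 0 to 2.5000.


E(max B(s)) = sqrt(2t/pi)
= sqrt(2*2.5000/pi)
= sqrt(1.5915)
= 1.2616

1.2616


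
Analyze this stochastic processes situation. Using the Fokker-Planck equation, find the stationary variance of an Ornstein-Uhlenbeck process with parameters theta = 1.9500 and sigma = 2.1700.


Stationary variance = sigma^2 / (2*theta)
= 2.1700^2 / (2*1.9500)
= 4.7089 / 3.9000
= 1.2074

1.2074


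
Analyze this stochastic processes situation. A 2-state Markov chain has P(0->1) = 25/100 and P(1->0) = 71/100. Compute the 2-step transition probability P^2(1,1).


Computing P^2 by matrix multiplication.
P = [[0.7500, 0.2500], [0.7100, 0.2900]]
After raising P to the power 2:
P^2(1,1) = 0.2616

0.2616


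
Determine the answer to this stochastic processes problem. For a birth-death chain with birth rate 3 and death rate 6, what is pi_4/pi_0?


For birth-death process, pi_n/pi_0 = (lambda/mu)^n
= (3/6)^4
= 0.0625

0.0625


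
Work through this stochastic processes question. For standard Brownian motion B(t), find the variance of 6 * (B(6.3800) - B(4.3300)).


Var(alpha*(B(t)-B(s))) = alpha^2 * (t-s)
= 6^2 * (6.3800 - 4.3300)
= 36 * 2.0500
= 73.8000

73.8000


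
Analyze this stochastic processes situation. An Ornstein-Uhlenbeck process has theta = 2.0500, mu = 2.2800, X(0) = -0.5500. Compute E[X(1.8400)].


E[X(t)] = mu + (X(0) - mu)*exp(-theta*t)
= 2.2800 + (-0.5500 - 2.2800)*exp(-2.0500*1.8400)
= 2.2800 + -2.8300 * 0.0230
= 2.2149

2.2149


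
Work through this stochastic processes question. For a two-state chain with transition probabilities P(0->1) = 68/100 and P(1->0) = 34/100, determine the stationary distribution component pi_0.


Stationary distribution: pi_0 = p10/(p01+p10), pi_1 = p01/(p01+p10)
p01 = 0.6800, p10 = 0.3400
pi_0 = 0.3333

0.3333


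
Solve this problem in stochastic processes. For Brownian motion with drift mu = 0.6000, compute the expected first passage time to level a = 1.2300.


Expected first passage time = a/mu
= 1.2300/0.6000
= 2.0500

2.0500


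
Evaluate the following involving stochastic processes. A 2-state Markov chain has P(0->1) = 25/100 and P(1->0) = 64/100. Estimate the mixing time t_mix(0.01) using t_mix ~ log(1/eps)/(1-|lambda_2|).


lambda_2 = |1 - p01 - p10| = |1 - 0.2500 - 0.6400| = 0.1100
t_mix ~ log(1/eps)/(1 - |lambda_2|)
= log(100)/(1 - 0.1100) = 4.6052/0.8900
= 5.1743

5.1743


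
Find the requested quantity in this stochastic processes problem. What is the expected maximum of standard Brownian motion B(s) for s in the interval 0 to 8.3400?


E(max B(s)) = sqrt(2t/pi)
= sqrt(2*8.3400/pi)
= sqrt(5.3094)
= 2.3042

2.3042


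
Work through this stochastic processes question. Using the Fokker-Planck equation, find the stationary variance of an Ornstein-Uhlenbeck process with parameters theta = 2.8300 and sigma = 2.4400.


Stationary variance = sigma^2 / (2*theta)
= 2.4400^2 / (2*2.8300)
= 5.9536 / 5.6600
= 1.0519

1.0519


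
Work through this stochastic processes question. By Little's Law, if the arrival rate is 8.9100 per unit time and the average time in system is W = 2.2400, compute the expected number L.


Little's Law: L = lambda * W
= 8.9100 * 2.2400
= 19.9584

19.9584


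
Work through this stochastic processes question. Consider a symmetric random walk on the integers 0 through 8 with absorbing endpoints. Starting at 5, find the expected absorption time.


For symmetric RW on 0,...,N with absorbing barriers, E(i) = i*(N-i)
E(5) = 5 * 3 = 15

15


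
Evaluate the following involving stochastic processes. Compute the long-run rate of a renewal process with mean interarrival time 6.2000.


Long-run renewal rate = 1/E(X)
= 1/6.2000
= 0.1613

0.1613


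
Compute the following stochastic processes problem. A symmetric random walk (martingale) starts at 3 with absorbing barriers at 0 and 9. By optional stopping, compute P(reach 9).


By optional stopping theorem: E(M at tau) = M(0) = 3
P(hit 9)*9 + P(hit 0)*0 = 3
P(hit 9) = (3 - 0)/(9 - 0) = 1/3 = 0.3333

0.3333


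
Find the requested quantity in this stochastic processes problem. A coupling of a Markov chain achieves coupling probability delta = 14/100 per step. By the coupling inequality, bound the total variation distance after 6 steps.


TV distance bound <= (1-delta)^n
= (1 - 0.1400)^6
= 0.8600^6
= 0.4046

0.4046


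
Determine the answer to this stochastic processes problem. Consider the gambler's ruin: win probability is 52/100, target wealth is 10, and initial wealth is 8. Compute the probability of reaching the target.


Gambler's ruin formula:
r = q/p = 0.4800/0.5200 = 0.9231
P(win) = (1 - r^i)/(1 - r^N)
= (1 - 0.9231^8)/(1 - 0.9231^10)
= 0.8584

0.8584


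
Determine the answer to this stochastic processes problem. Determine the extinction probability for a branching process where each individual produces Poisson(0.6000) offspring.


Since mu = 0.6000 <= 1, extinction probability = 1.

1.0000


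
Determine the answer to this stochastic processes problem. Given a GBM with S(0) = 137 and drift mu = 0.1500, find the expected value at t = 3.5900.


E[S(t)] = S(0) * exp(mu * t)
= 137 * exp(0.1500 * 3.5900)
= 137 * 1.7134
= 234.7406

234.7406


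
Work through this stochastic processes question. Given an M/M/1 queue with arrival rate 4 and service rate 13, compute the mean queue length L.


rho = 4/13 = 0.3077
L = rho/(1-rho)
= 0.3077/0.6923
= 0.4444

0.4444


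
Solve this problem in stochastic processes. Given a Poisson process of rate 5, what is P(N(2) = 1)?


P(N(t)=k) = (lambda*t)^k * exp(-lambda*t) / k!
lambda*t = 10
= 10^1 * exp(-10) / 1!
= 10 * 4.5400e-05 / 1
= 4.5400e-04

4.5400e-04


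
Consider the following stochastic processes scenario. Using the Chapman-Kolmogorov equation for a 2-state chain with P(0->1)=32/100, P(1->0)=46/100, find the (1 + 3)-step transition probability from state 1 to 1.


P^4 = P^1 * P^3
Computing via matrix multiplication of the transition matrix.
Entry (1,1) of P^4 = 0.4116

0.4116


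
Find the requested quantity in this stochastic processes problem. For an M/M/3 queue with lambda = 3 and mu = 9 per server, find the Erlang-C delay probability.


a = lambda/mu = 0.3333
rho = a/c = 0.1111
Erlang-C formula applied:
C(c,a) = 0.0050

0.0050


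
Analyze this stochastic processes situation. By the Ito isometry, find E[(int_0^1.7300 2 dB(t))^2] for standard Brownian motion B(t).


By Ito isometry: E[(int f dB)^2] = int f^2 dt
= 2^2 * 1.7300
= 4 * 1.7300 = 6.9200

6.9200


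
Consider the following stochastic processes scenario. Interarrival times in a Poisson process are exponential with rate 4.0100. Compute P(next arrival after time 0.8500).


P(X > t) = exp(-lambda * t)
= exp(-4.0100 * 0.8500)
= exp(-3.4085) = 0.0331

0.0331


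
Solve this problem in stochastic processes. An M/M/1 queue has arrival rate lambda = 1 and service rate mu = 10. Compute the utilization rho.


rho = lambda/mu
= 1/10
= 0.1000

0.1000


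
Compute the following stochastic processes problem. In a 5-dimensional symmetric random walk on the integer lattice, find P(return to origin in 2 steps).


P(return in 2 steps) = P(reverse first step) = 1/(2d)
= 1/10
= 0.1000

0.1000


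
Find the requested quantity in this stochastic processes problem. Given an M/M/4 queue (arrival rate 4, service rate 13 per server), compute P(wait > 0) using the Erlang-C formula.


a = lambda/mu = 0.3077
rho = a/c = 0.0769
Erlang-C formula applied:
C(c,a) = 2.9743e-04

2.9743e-04


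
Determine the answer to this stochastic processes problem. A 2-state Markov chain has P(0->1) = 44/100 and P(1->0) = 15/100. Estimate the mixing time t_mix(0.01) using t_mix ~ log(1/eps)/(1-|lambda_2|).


lambda_2 = |1 - p01 - p10| = |1 - 0.4400 - 0.1500| = 0.4100
t_mix ~ log(1/eps)/(1 - |lambda_2|)
= log(100)/(1 - 0.4100) = 4.6052/0.5900
= 7.8054

7.8054


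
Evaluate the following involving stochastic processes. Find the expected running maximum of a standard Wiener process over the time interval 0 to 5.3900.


E(max B(s)) = sqrt(2t/pi)
= sqrt(2*5.3900/pi)
= sqrt(3.4314)
= 1.8524

1.8524


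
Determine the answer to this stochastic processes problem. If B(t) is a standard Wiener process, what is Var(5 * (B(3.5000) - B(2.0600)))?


Var(alpha*(B(t)-B(s))) = alpha^2 * (t-s)
= 5^2 * (3.5000 - 2.0600)
= 25 * 1.4400
= 36.0000

36.0000


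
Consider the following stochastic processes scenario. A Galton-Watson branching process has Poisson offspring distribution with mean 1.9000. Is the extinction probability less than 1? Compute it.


Since mu = 1.9000 > 1, extinction prob q < 1.
Solve s = exp(mu*(s-1)) iteratively.
q = 0.2328

0.2328


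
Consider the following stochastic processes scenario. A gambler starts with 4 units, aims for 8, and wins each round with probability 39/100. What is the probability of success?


Gambler's ruin formula:
r = q/p = 0.6100/0.3900 = 1.5641
P(win) = (1 - r^i)/(1 - r^N)
= (1 - 1.5641^4)/(1 - 1.5641^8)
= 0.1432

0.1432


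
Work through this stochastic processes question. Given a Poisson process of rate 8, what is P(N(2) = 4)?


P(N(t)=k) = (lambda*t)^k * exp(-lambda*t) / k!
lambda*t = 16
= 16^4 * exp(-16) / 4!
= 65536 * 1.1254e-07 / 24
= 3.0730e-04

3.0730e-04


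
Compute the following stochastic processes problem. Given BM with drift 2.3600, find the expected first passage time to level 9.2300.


Expected first passage time = a/mu
= 9.2300/2.3600
= 3.9110

3.9110


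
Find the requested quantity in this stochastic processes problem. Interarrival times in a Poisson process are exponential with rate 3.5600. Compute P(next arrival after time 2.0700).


P(X > t) = exp(-lambda * t)
= exp(-3.5600 * 2.0700)
= exp(-7.3692) = 6.3037e-04

6.3037e-04


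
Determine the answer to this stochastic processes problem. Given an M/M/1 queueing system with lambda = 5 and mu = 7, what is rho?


rho = lambda/mu
= 5/7
= 0.7143

0.7143


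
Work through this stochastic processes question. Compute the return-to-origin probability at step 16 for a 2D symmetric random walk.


P = C(16,8)^2 / 4^16
= 12870^2 / 4294967296
= 165636900 / 4294967296
= 0.0386

0.0386


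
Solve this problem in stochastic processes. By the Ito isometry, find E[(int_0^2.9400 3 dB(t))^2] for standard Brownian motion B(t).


By Ito isometry: E[(int f dB)^2] = int f^2 dt
= 3^2 * 2.9400
= 9 * 2.9400 = 26.4600

26.4600


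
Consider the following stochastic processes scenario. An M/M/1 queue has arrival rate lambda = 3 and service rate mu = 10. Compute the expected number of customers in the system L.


rho = 3/10 = 0.3000
L = rho/(1-rho)
= 0.3000/0.7000
= 0.4286

0.4286


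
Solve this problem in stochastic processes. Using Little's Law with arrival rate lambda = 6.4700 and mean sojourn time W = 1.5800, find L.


Little's Law: L = lambda * W
= 6.4700 * 1.5800
= 10.2226

10.2226


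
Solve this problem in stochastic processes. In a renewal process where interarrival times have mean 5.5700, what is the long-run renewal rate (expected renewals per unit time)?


Long-run renewal rate = 1/E(X)
= 1/5.5700
= 0.1795

0.1795


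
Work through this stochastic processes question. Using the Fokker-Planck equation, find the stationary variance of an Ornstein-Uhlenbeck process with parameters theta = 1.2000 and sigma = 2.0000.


Stationary variance = sigma^2 / (2*theta)
= 2.0000^2 / (2*1.2000)
= 4.0000 / 2.4000
= 1.6667

1.6667


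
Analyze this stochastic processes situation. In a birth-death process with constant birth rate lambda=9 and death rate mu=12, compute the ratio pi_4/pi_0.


For birth-death process, pi_n/pi_0 = (lambda/mu)^n
= (9/12)^4
= 0.3164

0.3164


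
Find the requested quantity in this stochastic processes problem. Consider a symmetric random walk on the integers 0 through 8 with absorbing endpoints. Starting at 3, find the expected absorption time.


For symmetric RW on 0,...,N with absorbing barriers, E(i) = i*(N-i)
E(3) = 3 * 5 = 15

15


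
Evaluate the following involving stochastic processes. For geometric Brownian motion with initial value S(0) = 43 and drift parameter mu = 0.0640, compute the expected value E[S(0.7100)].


E[S(t)] = S(0) * exp(mu * t)
= 43 * exp(0.0640 * 0.7100)
= 43 * 1.0465
= 44.9990

44.9990


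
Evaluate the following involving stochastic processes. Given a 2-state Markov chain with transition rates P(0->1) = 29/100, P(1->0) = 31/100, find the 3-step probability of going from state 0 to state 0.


Computing P^3 by matrix multiplication.
P = [[0.7100, 0.2900], [0.3100, 0.6900]]
After raising P to the power 3:
P^3(0,0) = 0.5476

0.5476


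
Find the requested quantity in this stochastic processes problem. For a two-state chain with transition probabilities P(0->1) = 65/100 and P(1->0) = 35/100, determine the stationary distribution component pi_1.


Stationary distribution: pi_0 = p10/(p01+p10), pi_1 = p01/(p01+p10)
p01 = 0.6500, p10 = 0.3500
pi_1 = 0.6500

0.6500


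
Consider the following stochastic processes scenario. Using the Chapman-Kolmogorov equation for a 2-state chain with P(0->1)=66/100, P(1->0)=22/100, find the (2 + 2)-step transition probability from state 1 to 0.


P^4 = P^2 * P^2
Computing via matrix multiplication of the transition matrix.
Entry (1,0) of P^4 = 0.2499

0.2499


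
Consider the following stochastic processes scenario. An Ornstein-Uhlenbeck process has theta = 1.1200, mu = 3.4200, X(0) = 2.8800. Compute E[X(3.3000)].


E[X(t)] = mu + (X(0) - mu)*exp(-theta*t)
= 3.4200 + (2.8800 - 3.4200)*exp(-1.1200*3.3000)
= 3.4200 + -0.5400 * 0.0248
= 3.4066

3.4066


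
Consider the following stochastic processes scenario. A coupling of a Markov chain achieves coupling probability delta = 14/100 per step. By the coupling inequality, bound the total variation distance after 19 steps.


TV distance bound <= (1-delta)^n
= (1 - 0.1400)^19
= 0.8600^19
= 0.0569

0.0569


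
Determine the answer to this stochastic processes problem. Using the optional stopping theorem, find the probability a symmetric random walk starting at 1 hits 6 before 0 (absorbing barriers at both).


By optional stopping theorem: E(M at tau) = M(0) = 1
P(hit 6)*6 + P(hit 0)*0 = 1
P(hit 6) = (1 - 0)/(6 - 0) = 1/6 = 0.1667

0.1667


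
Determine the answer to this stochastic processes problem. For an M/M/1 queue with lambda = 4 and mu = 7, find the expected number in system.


rho = 4/7 = 0.5714
L = rho/(1-rho)
= 0.5714/0.4286
= 1.3333

1.3333


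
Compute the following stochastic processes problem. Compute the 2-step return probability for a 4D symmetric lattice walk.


P(return in 2 steps) = P(reverse first step) = 1/(2d)
= 1/8
= 0.1250

0.1250


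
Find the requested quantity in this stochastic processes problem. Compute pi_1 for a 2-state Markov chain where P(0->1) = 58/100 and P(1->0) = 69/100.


Stationary distribution: pi_0 = p10/(p01+p10), pi_1 = p01/(p01+p10)
p01 = 0.5800, p10 = 0.6900
pi_1 = 0.4567

0.4567


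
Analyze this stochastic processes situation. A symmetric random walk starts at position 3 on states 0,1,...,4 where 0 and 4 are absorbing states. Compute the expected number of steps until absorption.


For symmetric RW on 0,...,N with absorbing barriers, E(i) = i*(N-i)
E(3) = 3 * 1 = 3

3


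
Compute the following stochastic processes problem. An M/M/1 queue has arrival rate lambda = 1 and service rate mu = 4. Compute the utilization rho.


rho = lambda/mu
= 1/4
= 0.2500

0.2500


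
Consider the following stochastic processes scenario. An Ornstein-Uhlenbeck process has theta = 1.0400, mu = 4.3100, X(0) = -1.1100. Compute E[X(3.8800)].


E[X(t)] = mu + (X(0) - mu)*exp(-theta*t)
= 4.3100 + (-1.1100 - 4.3100)*exp(-1.0400*3.8800)
= 4.3100 + -5.4200 * 0.0177
= 4.2142

4.2142


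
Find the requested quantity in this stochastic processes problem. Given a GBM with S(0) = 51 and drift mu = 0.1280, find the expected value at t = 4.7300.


E[S(t)] = S(0) * exp(mu * t)
= 51 * exp(0.1280 * 4.7300)
= 51 * 1.8321
= 93.4350

93.4350


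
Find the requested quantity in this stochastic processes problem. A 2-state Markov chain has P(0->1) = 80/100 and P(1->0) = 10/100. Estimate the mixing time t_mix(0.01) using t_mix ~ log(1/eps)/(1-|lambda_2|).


lambda_2 = |1 - p01 - p10| = |1 - 0.8000 - 0.1000| = 0.1000
t_mix ~ log(1/eps)/(1 - |lambda_2|)
= log(100)/(1 - 0.1000) = 4.6052/0.9000
= 5.1169

5.1169


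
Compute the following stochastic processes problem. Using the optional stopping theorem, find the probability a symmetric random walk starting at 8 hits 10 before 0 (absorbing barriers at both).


By optional stopping theorem: E(M at tau) = M(0) = 8
P(hit 10)*10 + P(hit 0)*0 = 8
P(hit 10) = (8 - 0)/(10 - 0) = 4/5 = 0.8000

0.8000


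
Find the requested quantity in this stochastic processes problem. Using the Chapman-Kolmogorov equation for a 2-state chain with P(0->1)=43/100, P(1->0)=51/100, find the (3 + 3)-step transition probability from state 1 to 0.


P^6 = P^3 * P^3
Computing via matrix multiplication of the transition matrix.
Entry (1,0) of P^6 = 0.5426

0.5426


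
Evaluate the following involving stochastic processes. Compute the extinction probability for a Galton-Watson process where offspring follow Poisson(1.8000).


Since mu = 1.8000 > 1, extinction prob q < 1.
Solve s = exp(mu*(s-1)) iteratively.
q = 0.2676

0.2676


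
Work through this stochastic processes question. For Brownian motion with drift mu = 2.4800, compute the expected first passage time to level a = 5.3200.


Expected first passage time = a/mu
= 5.3200/2.4800
= 2.1452

2.1452


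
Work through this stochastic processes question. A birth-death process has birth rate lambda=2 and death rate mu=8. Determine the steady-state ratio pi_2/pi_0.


For birth-death process, pi_n/pi_0 = (lambda/mu)^n
= (2/8)^2
= 0.0625

0.0625


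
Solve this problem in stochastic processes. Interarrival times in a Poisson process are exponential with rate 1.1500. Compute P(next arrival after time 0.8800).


P(X > t) = exp(-lambda * t)
= exp(-1.1500 * 0.8800)
= exp(-1.0120) = 0.3635

0.3635


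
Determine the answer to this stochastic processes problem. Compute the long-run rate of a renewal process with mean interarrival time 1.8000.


Long-run renewal rate = 1/E(X)
= 1/1.8000
= 0.5556

0.5556


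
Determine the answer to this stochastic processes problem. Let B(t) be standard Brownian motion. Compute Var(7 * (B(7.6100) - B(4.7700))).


Var(alpha*(B(t)-B(s))) = alpha^2 * (t-s)
= 7^2 * (7.6100 - 4.7700)
= 49 * 2.8400
= 139.1600

139.1600


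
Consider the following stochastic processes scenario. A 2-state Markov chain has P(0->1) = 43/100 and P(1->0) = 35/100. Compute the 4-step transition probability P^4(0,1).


Computing P^4 by matrix multiplication.
P = [[0.5700, 0.4300], [0.3500, 0.6500]]
After raising P to the power 4:
P^4(0,1) = 0.5500

0.5500


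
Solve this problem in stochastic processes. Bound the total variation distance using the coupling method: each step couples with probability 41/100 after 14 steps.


TV distance bound <= (1-delta)^n
= (1 - 0.4100)^14
= 0.5900^14
= 6.1934e-04

6.1934e-04


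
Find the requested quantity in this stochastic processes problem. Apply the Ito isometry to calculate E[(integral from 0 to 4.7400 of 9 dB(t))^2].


By Ito isometry: E[(int f dB)^2] = int f^2 dt
= 9^2 * 4.7400
= 81 * 4.7400 = 383.9400

383.9400


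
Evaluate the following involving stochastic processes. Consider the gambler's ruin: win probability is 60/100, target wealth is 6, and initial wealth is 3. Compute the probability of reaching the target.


Gambler's ruin formula:
r = q/p = 0.4000/0.6000 = 0.6667
P(win) = (1 - r^i)/(1 - r^N)
= (1 - 0.6667^3)/(1 - 0.6667^6)
= 0.7714

0.7714


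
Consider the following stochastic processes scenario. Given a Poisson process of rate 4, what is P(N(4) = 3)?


P(N(t)=k) = (lambda*t)^k * exp(-lambda*t) / k!
lambda*t = 16
= 16^3 * exp(-16) / 3!
= 4096 * 1.1254e-07 / 6
= 7.6824e-05

7.6824e-05


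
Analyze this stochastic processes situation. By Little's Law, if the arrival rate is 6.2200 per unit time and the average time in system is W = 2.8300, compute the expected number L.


Little's Law: L = lambda * W
= 6.2200 * 2.8300
= 17.6026

17.6026


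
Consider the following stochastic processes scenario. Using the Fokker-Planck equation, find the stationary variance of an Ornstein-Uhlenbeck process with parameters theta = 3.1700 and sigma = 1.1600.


Stationary variance = sigma^2 / (2*theta)
= 1.1600^2 / (2*3.1700)
= 1.3456 / 6.3400
= 0.2122

0.2122


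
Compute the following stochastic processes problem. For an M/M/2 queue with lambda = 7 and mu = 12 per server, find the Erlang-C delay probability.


a = lambda/mu = 0.5833
rho = a/c = 0.2917
Erlang-C formula applied:
C(c,a) = 0.1317

0.1317


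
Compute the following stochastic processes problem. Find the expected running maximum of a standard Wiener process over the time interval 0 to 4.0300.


E(max B(s)) = sqrt(2t/pi)
= sqrt(2*4.0300/pi)
= sqrt(2.5656)
= 1.6017

1.6017


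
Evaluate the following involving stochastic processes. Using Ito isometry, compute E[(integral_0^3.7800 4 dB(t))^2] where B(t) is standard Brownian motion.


By Ito isometry: E[(int f dB)^2] = int f^2 dt
= 4^2 * 3.7800
= 16 * 3.7800 = 60.4800

60.4800


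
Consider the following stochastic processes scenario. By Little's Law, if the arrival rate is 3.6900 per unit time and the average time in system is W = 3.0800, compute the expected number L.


Little's Law: L = lambda * W
= 3.6900 * 3.0800
= 11.3652

11.3652


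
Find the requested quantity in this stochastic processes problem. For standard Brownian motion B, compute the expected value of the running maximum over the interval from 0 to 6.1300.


E(max B(s)) = sqrt(2t/pi)
= sqrt(2*6.1300/pi)
= sqrt(3.9025)
= 1.9755

1.9755


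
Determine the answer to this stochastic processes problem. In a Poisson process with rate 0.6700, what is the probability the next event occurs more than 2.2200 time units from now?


P(X > t) = exp(-lambda * t)
= exp(-0.6700 * 2.2200)
= exp(-1.4874) = 0.2260

0.2260


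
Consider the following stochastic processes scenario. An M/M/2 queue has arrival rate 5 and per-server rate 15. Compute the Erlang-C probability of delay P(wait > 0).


a = lambda/mu = 0.3333
rho = a/c = 0.1667
Erlang-C formula applied:
C(c,a) = 0.0476

0.0476


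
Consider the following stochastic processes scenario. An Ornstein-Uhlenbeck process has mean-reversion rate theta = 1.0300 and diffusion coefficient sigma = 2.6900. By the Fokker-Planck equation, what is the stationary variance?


Stationary variance = sigma^2 / (2*theta)
= 2.6900^2 / (2*1.0300)
= 7.2361 / 2.0600
= 3.5127

3.5127


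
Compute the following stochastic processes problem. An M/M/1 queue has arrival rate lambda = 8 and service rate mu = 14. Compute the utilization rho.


rho = lambda/mu
= 8/14
= 0.5714

0.5714


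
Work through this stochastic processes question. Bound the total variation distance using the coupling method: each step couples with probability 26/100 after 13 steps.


TV distance bound <= (1-delta)^n
= (1 - 0.2600)^13
= 0.7400^13
= 0.0200

0.0200


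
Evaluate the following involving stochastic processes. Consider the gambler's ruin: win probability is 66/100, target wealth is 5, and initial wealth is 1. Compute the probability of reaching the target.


Gambler's ruin formula:
r = q/p = 0.3400/0.6600 = 0.5152
P(win) = (1 - r^i)/(1 - r^N)
= (1 - 0.5152^1)/(1 - 0.5152^5)
= 0.5031

0.5031


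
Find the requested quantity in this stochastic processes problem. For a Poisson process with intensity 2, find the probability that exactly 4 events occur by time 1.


P(N(t)=k) = (lambda*t)^k * exp(-lambda*t) / k!
lambda*t = 2
= 2^4 * exp(-2) / 4!
= 16 * 0.1353 / 24
= 0.0902

0.0902


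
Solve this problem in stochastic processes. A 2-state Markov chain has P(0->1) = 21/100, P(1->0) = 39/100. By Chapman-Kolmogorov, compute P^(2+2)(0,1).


P^4 = P^2 * P^2
Computing via matrix multiplication of the transition matrix.
Entry (0,1) of P^4 = 0.3410

0.3410


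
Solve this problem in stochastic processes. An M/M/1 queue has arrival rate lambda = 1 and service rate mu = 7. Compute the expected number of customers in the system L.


rho = 1/7 = 0.1429
L = rho/(1-rho)
= 0.1429/0.8571
= 0.1667

0.1667


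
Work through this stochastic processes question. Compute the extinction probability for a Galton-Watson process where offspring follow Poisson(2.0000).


Since mu = 2.0000 > 1, extinction prob q < 1.
Solve s = exp(mu*(s-1)) iteratively.
q = 0.2032

0.2032


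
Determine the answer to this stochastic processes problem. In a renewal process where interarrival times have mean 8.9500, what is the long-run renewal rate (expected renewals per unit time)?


Long-run renewal rate = 1/E(X)
= 1/8.9500
= 0.1117

0.1117


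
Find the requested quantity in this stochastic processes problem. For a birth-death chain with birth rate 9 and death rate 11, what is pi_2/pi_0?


For birth-death process, pi_n/pi_0 = (lambda/mu)^n
= (9/11)^2
= 0.6694

0.6694


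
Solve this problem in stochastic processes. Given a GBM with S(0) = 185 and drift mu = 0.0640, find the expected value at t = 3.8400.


E[S(t)] = S(0) * exp(mu * t)
= 185 * exp(0.0640 * 3.8400)
= 185 * 1.2786
= 236.5396

236.5396


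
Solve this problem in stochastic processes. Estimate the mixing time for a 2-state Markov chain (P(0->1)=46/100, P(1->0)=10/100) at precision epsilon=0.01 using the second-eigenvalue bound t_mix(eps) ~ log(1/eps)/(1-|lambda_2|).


lambda_2 = |1 - p01 - p10| = |1 - 0.4600 - 0.1000| = 0.4400
t_mix ~ log(1/eps)/(1 - |lambda_2|)
= log(100)/(1 - 0.4400) = 4.6052/0.5600
= 8.2235

8.2235


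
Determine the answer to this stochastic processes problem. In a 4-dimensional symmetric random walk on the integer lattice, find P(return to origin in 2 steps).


P(return in 2 steps) = P(reverse first step) = 1/(2d)
= 1/8
= 0.1250

0.1250


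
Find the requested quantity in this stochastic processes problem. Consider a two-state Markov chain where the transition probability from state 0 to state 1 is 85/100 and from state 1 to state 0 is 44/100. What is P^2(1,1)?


Computing P^2 by matrix multiplication.
P = [[0.1500, 0.8500], [0.4400, 0.5600]]
After raising P to the power 2:
P^2(1,1) = 0.6876

0.6876


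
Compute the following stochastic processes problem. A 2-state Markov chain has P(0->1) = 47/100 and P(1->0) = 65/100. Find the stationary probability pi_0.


Stationary distribution: pi_0 = p10/(p01+p10), pi_1 = p01/(p01+p10)
p01 = 0.4700, p10 = 0.6500
pi_0 = 0.5804

0.5804


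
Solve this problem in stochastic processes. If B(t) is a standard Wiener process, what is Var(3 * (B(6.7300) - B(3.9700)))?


Var(alpha*(B(t)-B(s))) = alpha^2 * (t-s)
= 3^2 * (6.7300 - 3.9700)
= 9 * 2.7600
= 24.8400

24.8400


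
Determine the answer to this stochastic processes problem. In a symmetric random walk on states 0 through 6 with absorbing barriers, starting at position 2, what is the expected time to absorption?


For symmetric RW on 0,...,N with absorbing barriers, E(i) = i*(N-i)
E(2) = 2 * 4 = 8

8


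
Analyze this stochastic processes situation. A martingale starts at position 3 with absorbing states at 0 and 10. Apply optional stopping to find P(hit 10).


By optional stopping theorem: E(M at tau) = M(0) = 3
P(hit 10)*10 + P(hit 0)*0 = 3
P(hit 10) = (3 - 0)/(10 - 0) = 3/10 = 0.3000

0.3000


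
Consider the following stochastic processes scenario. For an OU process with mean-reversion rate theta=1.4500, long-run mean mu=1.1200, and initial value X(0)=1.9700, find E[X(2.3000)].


E[X(t)] = mu + (X(0) - mu)*exp(-theta*t)
= 1.1200 + (1.9700 - 1.1200)*exp(-1.4500*2.3000)
= 1.1200 + 0.8500 * 0.0356
= 1.1503

1.1503


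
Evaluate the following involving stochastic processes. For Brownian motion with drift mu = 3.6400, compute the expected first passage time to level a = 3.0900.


Expected first passage time = a/mu
= 3.0900/3.6400
= 0.8489

0.8489


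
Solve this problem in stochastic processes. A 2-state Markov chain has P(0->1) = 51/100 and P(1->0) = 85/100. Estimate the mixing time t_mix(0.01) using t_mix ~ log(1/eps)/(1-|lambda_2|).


lambda_2 = |1 - p01 - p10| = |1 - 0.5100 - 0.8500| = 0.3600
t_mix ~ log(1/eps)/(1 - |lambda_2|)
= log(100)/(1 - 0.3600) = 4.6052/0.6400
= 7.1956

7.1956


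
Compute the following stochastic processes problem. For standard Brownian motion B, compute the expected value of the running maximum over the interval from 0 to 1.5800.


E(max B(s)) = sqrt(2t/pi)
= sqrt(2*1.5800/pi)
= sqrt(1.0059)
= 1.0029

1.0029


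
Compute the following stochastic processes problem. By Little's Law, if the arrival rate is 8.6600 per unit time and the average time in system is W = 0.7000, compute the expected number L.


Little's Law: L = lambda * W
= 8.6600 * 0.7000
= 6.0620

6.0620


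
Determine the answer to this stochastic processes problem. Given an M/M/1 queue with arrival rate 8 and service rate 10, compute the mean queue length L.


rho = 8/10 = 0.8000
L = rho/(1-rho)
= 0.8000/0.2000
= 4.0000

4.0000


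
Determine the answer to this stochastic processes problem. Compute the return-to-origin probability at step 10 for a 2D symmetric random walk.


P = C(10,5)^2 / 4^10
= 252^2 / 1048576
= 63504 / 1048576
= 0.0606

0.0606


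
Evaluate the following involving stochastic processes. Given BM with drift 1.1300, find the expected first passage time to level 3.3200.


Expected first passage time = a/mu
= 3.3200/1.1300
= 2.9381

2.9381


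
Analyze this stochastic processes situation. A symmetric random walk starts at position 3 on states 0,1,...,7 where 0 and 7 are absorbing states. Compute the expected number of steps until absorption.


For symmetric RW on 0,...,N with absorbing barriers, E(i) = i*(N-i)
E(3) = 3 * 4 = 12

12


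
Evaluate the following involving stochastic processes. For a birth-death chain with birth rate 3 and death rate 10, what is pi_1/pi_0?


For birth-death process, pi_n/pi_0 = (lambda/mu)^n
= (3/10)^1
= 0.3000

0.3000


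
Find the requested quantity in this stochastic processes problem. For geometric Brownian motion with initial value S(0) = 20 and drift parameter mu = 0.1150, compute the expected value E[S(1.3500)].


E[S(t)] = S(0) * exp(mu * t)
= 20 * exp(0.1150 * 1.3500)
= 20 * 1.1679
= 23.3590

23.3590


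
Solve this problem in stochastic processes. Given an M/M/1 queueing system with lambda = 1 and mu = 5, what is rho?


rho = lambda/mu
= 1/5
= 0.2000

0.2000


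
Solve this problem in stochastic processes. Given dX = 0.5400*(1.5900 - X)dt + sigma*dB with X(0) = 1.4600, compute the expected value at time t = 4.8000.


E[X(t)] = mu + (X(0) - mu)*exp(-theta*t)
= 1.5900 + (1.4600 - 1.5900)*exp(-0.5400*4.8000)
= 1.5900 + -0.1300 * 0.0749
= 1.5803

1.5803


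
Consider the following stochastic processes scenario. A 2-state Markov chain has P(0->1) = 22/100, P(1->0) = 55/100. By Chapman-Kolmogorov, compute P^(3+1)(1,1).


P^4 = P^3 * P^1
Computing via matrix multiplication of the transition matrix.
Entry (1,1) of P^4 = 0.2877

0.2877


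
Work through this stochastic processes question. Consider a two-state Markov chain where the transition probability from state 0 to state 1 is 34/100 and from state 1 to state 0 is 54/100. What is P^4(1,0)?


Computing P^4 by matrix multiplication.
P = [[0.6600, 0.3400], [0.5400, 0.4600]]
After raising P to the power 4:
P^4(1,0) = 0.6135

0.6135


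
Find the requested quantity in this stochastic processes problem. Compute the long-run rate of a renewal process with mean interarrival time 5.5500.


Long-run renewal rate = 1/E(X)
= 1/5.5500
= 0.1802

0.1802


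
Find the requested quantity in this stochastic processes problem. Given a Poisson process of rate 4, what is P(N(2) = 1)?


P(N(t)=k) = (lambda*t)^k * exp(-lambda*t) / k!
lambda*t = 8
= 8^1 * exp(-8) / 1!
= 8 * 3.3546e-04 / 1
= 0.0027

0.0027


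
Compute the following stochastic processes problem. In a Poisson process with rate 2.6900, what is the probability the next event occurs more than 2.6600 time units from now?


P(X > t) = exp(-lambda * t)
= exp(-2.6900 * 2.6600)
= exp(-7.1554) = 7.8064e-04

7.8064e-04


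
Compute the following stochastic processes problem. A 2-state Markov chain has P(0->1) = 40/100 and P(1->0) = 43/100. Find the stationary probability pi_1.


Stationary distribution: pi_0 = p10/(p01+p10), pi_1 = p01/(p01+p10)
p01 = 0.4000, p10 = 0.4300
pi_1 = 0.4819

0.4819


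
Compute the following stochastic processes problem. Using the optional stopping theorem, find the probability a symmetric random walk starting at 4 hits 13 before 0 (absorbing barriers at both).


By optional stopping theorem: E(M at tau) = M(0) = 4
P(hit 13)*13 + P(hit 0)*0 = 4
P(hit 13) = (4 - 0)/(13 - 0) = 4/13 = 0.3077

0.3077


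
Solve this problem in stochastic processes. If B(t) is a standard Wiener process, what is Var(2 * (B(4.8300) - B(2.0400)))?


Var(alpha*(B(t)-B(s))) = alpha^2 * (t-s)
= 2^2 * (4.8300 - 2.0400)
= 4 * 2.7900
= 11.1600

11.1600


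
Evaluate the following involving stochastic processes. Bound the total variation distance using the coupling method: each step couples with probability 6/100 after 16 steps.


TV distance bound <= (1-delta)^n
= (1 - 0.0600)^16
= 0.9400^16
= 0.3716

0.3716
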